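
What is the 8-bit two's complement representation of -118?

1. Binary of +118:  01110110
2. Invert bits:     10001001
3. Add 1:           10001010

Answer: 10001010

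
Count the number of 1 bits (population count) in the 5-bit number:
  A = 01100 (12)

01100
1-bits at positions (from bit 0 = LSB): 2, 3
Count = 2

Answer: 2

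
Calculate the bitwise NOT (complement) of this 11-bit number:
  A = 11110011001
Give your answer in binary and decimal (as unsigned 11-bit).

Flip each bit (0->1, 1->0):
  11110011001
  00001100110

Answer: 00001100110 (102)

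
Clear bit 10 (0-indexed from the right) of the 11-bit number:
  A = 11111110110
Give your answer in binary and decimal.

Mask = ~(1 << 10) = 01111111111
Bit 10 of A is 1, so AND-ing with the mask clears it to 0.
  11111110110
& 01111111111
-------------
  01111110110

Answer: 01111110110 (1014)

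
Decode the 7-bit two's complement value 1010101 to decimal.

MSB is 1, so the value is negative. Find the magnitude:
1. Invert bits:  0101010
2. Add 1:        0101011  = 43
3. Apply sign:   -43

Answer: -43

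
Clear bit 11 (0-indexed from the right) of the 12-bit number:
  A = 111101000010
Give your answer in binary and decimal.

Mask = ~(1 << 11) = 011111111111
Bit 11 of A is 1, so AND-ing with the mask clears it to 0.
  111101000010
& 011111111111
--------------
  011101000010

Answer: 011101000010 (1858)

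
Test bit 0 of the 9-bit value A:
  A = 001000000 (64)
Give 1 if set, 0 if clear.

Bit 0 is the 1st from the right.
  001000000
          ^
That bit is 0.

Answer: 0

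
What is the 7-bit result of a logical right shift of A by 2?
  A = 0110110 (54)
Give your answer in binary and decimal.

Logical shift right by 2: drop the bottom 2 bit(s), prepend 2 zero(s) on the left.
  0110110  ->  keep [01101], discard [10], prepend 00
= 0001101

Answer: 0001101 (13)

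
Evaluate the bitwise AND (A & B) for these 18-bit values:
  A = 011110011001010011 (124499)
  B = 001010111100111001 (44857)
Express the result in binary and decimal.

Apply & to each column (1 only where both bits are 1):
  011110011001010011
& 001010111100111001
--------------------
  001010011000010001

Answer: 001010011000010001 (42513)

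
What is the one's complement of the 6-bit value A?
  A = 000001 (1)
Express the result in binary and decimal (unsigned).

Flip each bit (0->1, 1->0):
  000001
  111110

Answer: 111110 (62)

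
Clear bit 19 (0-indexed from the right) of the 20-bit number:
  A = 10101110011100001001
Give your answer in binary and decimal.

Mask = ~(1 << 19) = 01111111111111111111
Bit 19 of A is 1, so AND-ing with the mask clears it to 0.
  10101110011100001001
& 01111111111111111111
----------------------
  00101110011100001001

Answer: 00101110011100001001 (190217)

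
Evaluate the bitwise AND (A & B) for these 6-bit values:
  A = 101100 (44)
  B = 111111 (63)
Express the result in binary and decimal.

Apply & to each column (1 only where both bits are 1):
  101100
& 111111
--------
  101100

Answer: 101100 (44)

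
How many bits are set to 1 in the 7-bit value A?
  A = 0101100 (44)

0101100
1-bits at positions (from bit 0 = LSB): 2, 3, 5
Count = 3

Answer: 3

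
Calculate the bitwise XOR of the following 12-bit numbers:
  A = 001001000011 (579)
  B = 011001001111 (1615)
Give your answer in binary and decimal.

Apply ^ to each column (1 where bits differ):
  001001000011
^ 011001001111
--------------
  010000001100

Answer: 010000001100 (1036)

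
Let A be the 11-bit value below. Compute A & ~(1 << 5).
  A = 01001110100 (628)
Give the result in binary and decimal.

Mask = ~(1 << 5) = 11111011111
Bit 5 of A is 1, so AND-ing with the mask clears it to 0.
  01001110100
& 11111011111
-------------
  01001010100

Answer: 01001010100 (596)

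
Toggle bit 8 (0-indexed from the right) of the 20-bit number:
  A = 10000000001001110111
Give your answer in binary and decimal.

Mask = 1 << 8 = 00000000000100000000
Bit 8 of A is 0; XOR with the mask flips it to 1.
  10000000001001110111
^ 00000000000100000000
----------------------
  10000000001101110111

Answer: 10000000001101110111 (525175)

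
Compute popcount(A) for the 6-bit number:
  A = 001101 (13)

001101
1-bits at positions (from bit 0 = LSB): 0, 2, 3
Count = 3

Answer: 3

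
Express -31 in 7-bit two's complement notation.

1. Binary of +31:  0011111
2. Invert bits:     1100000
3. Add 1:           1100001

Answer: 1100001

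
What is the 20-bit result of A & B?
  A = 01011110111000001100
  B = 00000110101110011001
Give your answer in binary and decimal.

Apply & to each column (1 only where both bits are 1):
  01011110111000001100
& 00000110101110011001
----------------------
  00000110101000001000

Answer: 00000110101000001000 (27144)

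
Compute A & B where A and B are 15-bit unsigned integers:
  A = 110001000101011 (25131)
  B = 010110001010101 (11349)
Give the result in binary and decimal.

Apply & to each column (1 only where both bits are 1):
  110001000101011
& 010110001010101
-----------------
  010000000000001

Answer: 010000000000001 (8193)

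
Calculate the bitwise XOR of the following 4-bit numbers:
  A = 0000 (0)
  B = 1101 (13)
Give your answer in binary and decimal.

Apply ^ to each column (1 where bits differ):
  0000
^ 1101
------
  1101

Answer: 1101 (13)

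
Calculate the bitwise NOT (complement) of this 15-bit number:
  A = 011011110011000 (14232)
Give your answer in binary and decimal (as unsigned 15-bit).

Flip each bit (0->1, 1->0):
  011011110011000
  100100001100111

Answer: 100100001100111 (18535)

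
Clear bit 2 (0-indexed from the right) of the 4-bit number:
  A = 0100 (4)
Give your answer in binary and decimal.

Mask = ~(1 << 2) = 1011
Bit 2 of A is 1, so AND-ing with the mask clears it to 0.
  0100
& 1011
------
  0000

Answer: 0000 (0)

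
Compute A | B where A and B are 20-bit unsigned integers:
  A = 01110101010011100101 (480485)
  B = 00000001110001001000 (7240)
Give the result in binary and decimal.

Apply | to each column (1 where either bit is 1):
  01110101010011100101
| 00000001110001001000
----------------------
  01110101110011101101

Answer: 01110101110011101101 (482541)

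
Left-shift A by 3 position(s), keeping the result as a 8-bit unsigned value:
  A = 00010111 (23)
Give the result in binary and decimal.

Shift left by 3: drop the top 3 bit(s), append 3 zero(s) on the right.
  00010111  ->  discard [000], keep [10111], append 000
= 10111000

Answer: 10111000 (184)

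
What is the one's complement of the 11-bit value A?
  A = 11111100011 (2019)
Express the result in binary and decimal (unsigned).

Flip each bit (0->1, 1->0):
  11111100011
  00000011100

Answer: 00000011100 (28)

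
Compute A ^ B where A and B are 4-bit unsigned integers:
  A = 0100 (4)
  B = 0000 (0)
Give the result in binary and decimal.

Apply ^ to each column (1 where bits differ):
  0100
^ 0000
------
  0100

Answer: 0100 (4)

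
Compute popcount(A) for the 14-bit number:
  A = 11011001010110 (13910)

11011001010110
1-bits at positions (from bit 0 = LSB): 1, 2, 4, 6, 9, 10, 12, 13
Count = 8

Answer: 8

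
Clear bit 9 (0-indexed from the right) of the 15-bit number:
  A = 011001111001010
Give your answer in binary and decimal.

Mask = ~(1 << 9) = 111110111111111
Bit 9 of A is 1, so AND-ing with the mask clears it to 0.
  011001111001010
& 111110111111111
-----------------
  011000111001010

Answer: 011000111001010 (12746)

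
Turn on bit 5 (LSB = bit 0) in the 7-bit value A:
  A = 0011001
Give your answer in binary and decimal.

Mask = 1 << 5 = 0100000
Bit 5 of A is 0, so OR-ing with the mask flips it to 1.
  0011001
| 0100000
---------
  0111001

Answer: 0111001 (57)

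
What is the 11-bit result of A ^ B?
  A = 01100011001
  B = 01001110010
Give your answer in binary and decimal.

Apply ^ to each column (1 where bits differ):
  01100011001
^ 01001110010
-------------
  00101101011

Answer: 00101101011 (363)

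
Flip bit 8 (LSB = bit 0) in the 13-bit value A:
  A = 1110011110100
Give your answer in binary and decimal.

Mask = 1 << 8 = 0000100000000
Bit 8 of A is 0; XOR with the mask flips it to 1.
  1110011110100
^ 0000100000000
---------------
  1110111110100

Answer: 1110111110100 (7668)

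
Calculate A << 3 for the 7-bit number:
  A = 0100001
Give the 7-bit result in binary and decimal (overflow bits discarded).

Shift left by 3: drop the top 3 bit(s), append 3 zero(s) on the right.
  0100001  ->  discard [010], keep [0001], append 000
= 0001000

Answer: 0001000 (8)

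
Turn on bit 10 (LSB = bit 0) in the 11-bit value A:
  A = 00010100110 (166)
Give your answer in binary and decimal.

Mask = 1 << 10 = 10000000000
Bit 10 of A is 0, so OR-ing with the mask flips it to 1.
  00010100110
| 10000000000
-------------
  10010100110

Answer: 10010100110 (1190)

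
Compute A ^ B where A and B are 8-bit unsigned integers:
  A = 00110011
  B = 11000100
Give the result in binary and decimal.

Apply ^ to each column (1 where bits differ):
  00110011
^ 11000100
----------
  11110111

Answer: 11110111 (247)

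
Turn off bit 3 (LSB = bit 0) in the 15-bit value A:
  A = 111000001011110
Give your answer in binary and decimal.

Mask = ~(1 << 3) = 111111111110111
Bit 3 of A is 1, so AND-ing with the mask clears it to 0.
  111000001011110
& 111111111110111
-----------------
  111000001010110

Answer: 111000001010110 (28758)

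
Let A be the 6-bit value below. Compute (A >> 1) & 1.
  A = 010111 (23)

Bit 1 is the 2nd from the right.
  010111
      ^
That bit is 1.

Answer: 1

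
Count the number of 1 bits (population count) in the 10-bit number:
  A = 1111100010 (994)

1111100010
1-bits at positions (from bit 0 = LSB): 1, 5, 6, 7, 8, 9
Count = 6

Answer: 6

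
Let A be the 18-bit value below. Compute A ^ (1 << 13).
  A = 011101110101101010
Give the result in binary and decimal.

Mask = 1 << 13 = 000010000000000000
Bit 13 of A is 0; XOR with the mask flips it to 1.
  011101110101101010
^ 000010000000000000
--------------------
  011111110101101010

Answer: 011111110101101010 (130410)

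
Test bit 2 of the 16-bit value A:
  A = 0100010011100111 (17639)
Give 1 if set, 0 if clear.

Bit 2 is the 3rd from the right.
  0100010011100111
               ^
That bit is 1.

Answer: 1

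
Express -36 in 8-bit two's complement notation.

1. Binary of +36:  00100100
2. Invert bits:     11011011
3. Add 1:           11011100

Answer: 11011100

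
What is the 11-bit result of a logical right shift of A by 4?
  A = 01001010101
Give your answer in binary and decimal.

Logical shift right by 4: drop the bottom 4 bit(s), prepend 4 zero(s) on the left.
  01001010101  ->  keep [0100101], discard [0101], prepend 0000
= 00000100101

Answer: 00000100101 (37)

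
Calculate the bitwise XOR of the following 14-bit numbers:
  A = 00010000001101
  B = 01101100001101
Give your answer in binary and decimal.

Apply ^ to each column (1 where bits differ):
  00010000001101
^ 01101100001101
----------------
  01111100000000

Answer: 01111100000000 (7936)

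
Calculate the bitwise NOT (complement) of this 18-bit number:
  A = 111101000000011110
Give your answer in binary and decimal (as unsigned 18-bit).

Flip each bit (0->1, 1->0):
  111101000000011110
  000010111111100001

Answer: 000010111111100001 (12257)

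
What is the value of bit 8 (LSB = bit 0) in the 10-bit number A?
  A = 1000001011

Bit 8 is the 9th from the right.
  1000001011
   ^
That bit is 0.

Answer: 0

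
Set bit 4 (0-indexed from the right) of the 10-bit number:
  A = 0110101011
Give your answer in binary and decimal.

Mask = 1 << 4 = 0000010000
Bit 4 of A is 0, so OR-ing with the mask flips it to 1.
  0110101011
| 0000010000
------------
  0110111011

Answer: 0110111011 (443)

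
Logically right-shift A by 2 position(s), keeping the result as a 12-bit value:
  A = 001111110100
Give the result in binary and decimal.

Logical shift right by 2: drop the bottom 2 bit(s), prepend 2 zero(s) on the left.
  001111110100  ->  keep [0011111101], discard [00], prepend 00
= 000011111101

Answer: 000011111101 (253)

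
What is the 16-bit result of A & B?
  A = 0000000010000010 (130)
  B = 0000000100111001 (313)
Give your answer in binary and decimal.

Apply & to each column (1 only where both bits are 1):
  0000000010000010
& 0000000100111001
------------------
  0000000000000000

Answer: 0000000000000000 (0)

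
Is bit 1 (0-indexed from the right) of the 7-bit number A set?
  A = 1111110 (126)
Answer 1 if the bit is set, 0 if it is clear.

Bit 1 is the 2nd from the right.
  1111110
       ^
That bit is 1.

Answer: 1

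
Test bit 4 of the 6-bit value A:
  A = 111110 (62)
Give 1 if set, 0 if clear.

Bit 4 is the 5th from the right.
  111110
   ^
That bit is 1.

Answer: 1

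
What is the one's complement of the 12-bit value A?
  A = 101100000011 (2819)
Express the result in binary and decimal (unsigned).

Flip each bit (0->1, 1->0):
  101100000011
  010011111100

Answer: 010011111100 (1276)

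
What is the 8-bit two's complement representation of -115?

1. Binary of +115:  01110011
2. Invert bits:     10001100
3. Add 1:           10001101

Answer: 10001101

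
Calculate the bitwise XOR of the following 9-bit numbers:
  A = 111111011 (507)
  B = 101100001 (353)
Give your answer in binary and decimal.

Apply ^ to each column (1 where bits differ):
  111111011
^ 101100001
-----------
  010011010

Answer: 010011010 (154)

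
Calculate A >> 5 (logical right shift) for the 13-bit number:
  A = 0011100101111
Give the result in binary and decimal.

Logical shift right by 5: drop the bottom 5 bit(s), prepend 5 zero(s) on the left.
  0011100101111  ->  keep [00111001], discard [01111], prepend 00000
= 0000000111001

Answer: 0000000111001 (57)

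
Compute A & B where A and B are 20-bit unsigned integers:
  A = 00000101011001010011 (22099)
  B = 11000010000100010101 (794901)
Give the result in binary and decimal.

Apply & to each column (1 only where both bits are 1):
  00000101011001010011
& 11000010000100010101
----------------------
  00000000000000010001

Answer: 00000000000000010001 (17)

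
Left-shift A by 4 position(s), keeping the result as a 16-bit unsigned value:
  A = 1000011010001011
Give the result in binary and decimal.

Shift left by 4: drop the top 4 bit(s), append 4 zero(s) on the right.
  1000011010001011  ->  discard [1000], keep [011010001011], append 0000
= 0110100010110000

Answer: 0110100010110000 (26800)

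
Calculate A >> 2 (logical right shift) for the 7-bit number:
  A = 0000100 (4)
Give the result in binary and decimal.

Logical shift right by 2: drop the bottom 2 bit(s), prepend 2 zero(s) on the left.
  0000100  ->  keep [00001], discard [00], prepend 00
= 0000001

Answer: 0000001 (1)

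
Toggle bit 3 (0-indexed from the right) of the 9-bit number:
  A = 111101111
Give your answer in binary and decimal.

Mask = 1 << 3 = 000001000
Bit 3 of A is 1; XOR with the mask flips it to 0.
  111101111
^ 000001000
-----------
  111100111

Answer: 111100111 (487)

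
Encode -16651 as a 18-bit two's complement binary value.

1. Binary of +16651:  000100000100001011
2. Invert bits:     111011111011110100
3. Add 1:           111011111011110101

Answer: 111011111011110101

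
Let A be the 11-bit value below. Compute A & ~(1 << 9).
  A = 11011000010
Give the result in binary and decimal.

Mask = ~(1 << 9) = 10111111111
Bit 9 of A is 1, so AND-ing with the mask clears it to 0.
  11011000010
& 10111111111
-------------
  10011000010

Answer: 10011000010 (1218)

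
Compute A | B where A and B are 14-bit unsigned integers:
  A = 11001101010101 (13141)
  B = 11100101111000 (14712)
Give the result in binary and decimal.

Apply | to each column (1 where either bit is 1):
  11001101010101
| 11100101111000
----------------
  11101101111101

Answer: 11101101111101 (15229)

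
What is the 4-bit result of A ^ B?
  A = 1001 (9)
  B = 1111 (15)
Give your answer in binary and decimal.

Apply ^ to each column (1 where bits differ):
  1001
^ 1111
------
  0110

Answer: 0110 (6)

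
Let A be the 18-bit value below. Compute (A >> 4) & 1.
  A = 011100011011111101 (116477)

Bit 4 is the 5th from the right.
  011100011011111101
               ^
That bit is 1.

Answer: 1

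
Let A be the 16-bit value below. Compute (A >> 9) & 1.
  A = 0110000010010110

Bit 9 is the 10th from the right.
  0110000010010110
        ^
That bit is 0.

Answer: 0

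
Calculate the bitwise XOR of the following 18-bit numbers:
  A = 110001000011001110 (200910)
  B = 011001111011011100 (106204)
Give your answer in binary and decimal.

Apply ^ to each column (1 where bits differ):
  110001000011001110
^ 011001111011011100
--------------------
  101000111000010010

Answer: 101000111000010010 (167442)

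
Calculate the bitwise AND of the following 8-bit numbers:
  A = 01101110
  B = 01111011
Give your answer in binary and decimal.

Apply & to each column (1 only where both bits are 1):
  01101110
& 01111011
----------
  01101010

Answer: 01101010 (106)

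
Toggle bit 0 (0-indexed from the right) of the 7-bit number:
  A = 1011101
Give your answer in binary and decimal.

Mask = 1 << 0 = 0000001
Bit 0 of A is 1; XOR with the mask flips it to 0.
  1011101
^ 0000001
---------
  1011100

Answer: 1011100 (92)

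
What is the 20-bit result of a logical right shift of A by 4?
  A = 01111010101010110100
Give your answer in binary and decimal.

Logical shift right by 4: drop the bottom 4 bit(s), prepend 4 zero(s) on the left.
  01111010101010110100  ->  keep [0111101010101011], discard [0100], prepend 0000
= 00000111101010101011

Answer: 00000111101010101011 (31403)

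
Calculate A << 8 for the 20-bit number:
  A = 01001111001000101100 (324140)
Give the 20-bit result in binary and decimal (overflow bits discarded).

Shift left by 8: drop the top 8 bit(s), append 8 zero(s) on the right.
  01001111001000101100  ->  discard [01001111], keep [001000101100], append 00000000
= 00100010110000000000

Answer: 00100010110000000000 (142336)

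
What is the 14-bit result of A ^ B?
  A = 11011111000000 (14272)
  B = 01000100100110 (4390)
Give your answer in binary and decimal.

Apply ^ to each column (1 where bits differ):
  11011111000000
^ 01000100100110
----------------
  10011011100110

Answer: 10011011100110 (9958)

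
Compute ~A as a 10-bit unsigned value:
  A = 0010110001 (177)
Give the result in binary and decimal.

Flip each bit (0->1, 1->0):
  0010110001
  1101001110

Answer: 1101001110 (846)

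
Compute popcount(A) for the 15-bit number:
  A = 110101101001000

110101101001000
1-bits at positions (from bit 0 = LSB): 3, 6, 8, 9, 11, 13, 14
Count = 7

Answer: 7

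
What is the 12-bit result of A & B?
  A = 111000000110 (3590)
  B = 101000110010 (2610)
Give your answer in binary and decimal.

Apply & to each column (1 only where both bits are 1):
  111000000110
& 101000110010
--------------
  101000000010

Answer: 101000000010 (2562)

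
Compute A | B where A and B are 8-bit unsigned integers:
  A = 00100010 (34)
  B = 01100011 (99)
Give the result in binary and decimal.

Apply | to each column (1 where either bit is 1):
  00100010
| 01100011
----------
  01100011

Answer: 01100011 (99)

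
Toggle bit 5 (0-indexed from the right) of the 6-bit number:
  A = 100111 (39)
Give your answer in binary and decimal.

Mask = 1 << 5 = 100000
Bit 5 of A is 1; XOR with the mask flips it to 0.
  100111
^ 100000
--------
  000111

Answer: 000111 (7)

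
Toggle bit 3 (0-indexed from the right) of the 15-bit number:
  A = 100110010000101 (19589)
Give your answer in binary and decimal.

Mask = 1 << 3 = 000000000001000
Bit 3 of A is 0; XOR with the mask flips it to 1.
  100110010000101
^ 000000000001000
-----------------
  100110010001101

Answer: 100110010001101 (19597)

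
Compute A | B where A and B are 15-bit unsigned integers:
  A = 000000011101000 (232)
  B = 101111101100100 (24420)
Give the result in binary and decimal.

Apply | to each column (1 where either bit is 1):
  000000011101000
| 101111101100100
-----------------
  101111111101100

Answer: 101111111101100 (24556)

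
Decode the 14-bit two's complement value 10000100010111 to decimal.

MSB is 1, so the value is negative. Find the magnitude:
1. Invert bits:  01111011101000
2. Add 1:        01111011101001  = 7913
3. Apply sign:   -7913

Answer: -7913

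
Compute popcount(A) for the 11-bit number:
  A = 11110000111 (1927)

11110000111
1-bits at positions (from bit 0 = LSB): 0, 1, 2, 7, 8, 9, 10
Count = 7

Answer: 7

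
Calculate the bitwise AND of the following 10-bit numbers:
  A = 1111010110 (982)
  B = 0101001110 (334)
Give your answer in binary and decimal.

Apply & to each column (1 only where both bits are 1):
  1111010110
& 0101001110
------------
  0101000110

Answer: 0101000110 (326)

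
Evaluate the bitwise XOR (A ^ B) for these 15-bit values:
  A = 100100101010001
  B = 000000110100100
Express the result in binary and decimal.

Apply ^ to each column (1 where bits differ):
  100100101010001
^ 000000110100100
-----------------
  100100011110101

Answer: 100100011110101 (18677)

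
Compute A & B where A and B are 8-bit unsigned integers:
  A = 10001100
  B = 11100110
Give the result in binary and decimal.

Apply & to each column (1 only where both bits are 1):
  10001100
& 11100110
----------
  10000100

Answer: 10000100 (132)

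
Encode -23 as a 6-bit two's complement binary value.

1. Binary of +23:  010111
2. Invert bits:     101000
3. Add 1:           101001

Answer: 101001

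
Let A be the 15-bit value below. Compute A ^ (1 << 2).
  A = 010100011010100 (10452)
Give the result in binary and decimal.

Mask = 1 << 2 = 000000000000100
Bit 2 of A is 1; XOR with the mask flips it to 0.
  010100011010100
^ 000000000000100
-----------------
  010100011010000

Answer: 010100011010000 (10448)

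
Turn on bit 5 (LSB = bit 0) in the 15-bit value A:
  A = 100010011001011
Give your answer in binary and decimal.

Mask = 1 << 5 = 000000000100000
Bit 5 of A is 0, so OR-ing with the mask flips it to 1.
  100010011001011
| 000000000100000
-----------------
  100010011101011

Answer: 100010011101011 (17643)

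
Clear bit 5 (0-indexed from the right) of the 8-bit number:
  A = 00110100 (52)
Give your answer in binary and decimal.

Mask = ~(1 << 5) = 11011111
Bit 5 of A is 1, so AND-ing with the mask clears it to 0.
  00110100
& 11011111
----------
  00010100

Answer: 00010100 (20)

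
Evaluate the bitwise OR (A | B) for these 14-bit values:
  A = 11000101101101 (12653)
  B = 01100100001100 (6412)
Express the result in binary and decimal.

Apply | to each column (1 where either bit is 1):
  11000101101101
| 01100100001100
----------------
  11100101101101

Answer: 11100101101101 (14701)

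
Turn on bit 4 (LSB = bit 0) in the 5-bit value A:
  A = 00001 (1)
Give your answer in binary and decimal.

Mask = 1 << 4 = 10000
Bit 4 of A is 0, so OR-ing with the mask flips it to 1.
  00001
| 10000
-------
  10001

Answer: 10001 (17)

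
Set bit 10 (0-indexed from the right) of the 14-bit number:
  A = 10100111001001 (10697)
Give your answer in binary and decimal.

Mask = 1 << 10 = 00010000000000
Bit 10 of A is 0, so OR-ing with the mask flips it to 1.
  10100111001001
| 00010000000000
----------------
  10110111001001

Answer: 10110111001001 (11721)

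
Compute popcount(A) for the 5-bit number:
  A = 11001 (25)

11001
1-bits at positions (from bit 0 = LSB): 0, 3, 4
Count = 3

Answer: 3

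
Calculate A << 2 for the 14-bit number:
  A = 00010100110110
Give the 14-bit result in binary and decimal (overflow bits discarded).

Shift left by 2: drop the top 2 bit(s), append 2 zero(s) on the right.
  00010100110110  ->  discard [00], keep [010100110110], append 00
= 01010011011000

Answer: 01010011011000 (5336)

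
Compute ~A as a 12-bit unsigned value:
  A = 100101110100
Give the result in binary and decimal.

Flip each bit (0->1, 1->0):
  100101110100
  011010001011

Answer: 011010001011 (1675)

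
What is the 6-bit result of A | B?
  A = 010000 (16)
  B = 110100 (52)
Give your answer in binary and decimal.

Apply | to each column (1 where either bit is 1):
  010000
| 110100
--------
  110100

Answer: 110100 (52)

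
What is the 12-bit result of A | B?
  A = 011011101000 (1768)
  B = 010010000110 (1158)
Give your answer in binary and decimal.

Apply | to each column (1 where either bit is 1):
  011011101000
| 010010000110
--------------
  011011101110

Answer: 011011101110 (1774)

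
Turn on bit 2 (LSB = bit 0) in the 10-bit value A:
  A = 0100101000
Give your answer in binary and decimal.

Mask = 1 << 2 = 0000000100
Bit 2 of A is 0, so OR-ing with the mask flips it to 1.
  0100101000
| 0000000100
------------
  0100101100

Answer: 0100101100 (300)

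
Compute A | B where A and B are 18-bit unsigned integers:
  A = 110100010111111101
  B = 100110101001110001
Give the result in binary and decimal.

Apply | to each column (1 where either bit is 1):
  110100010111111101
| 100110101001110001
--------------------
  110110111111111101

Answer: 110110111111111101 (225277)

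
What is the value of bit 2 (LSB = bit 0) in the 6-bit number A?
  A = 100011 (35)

Bit 2 is the 3rd from the right.
  100011
     ^
That bit is 0.

Answer: 0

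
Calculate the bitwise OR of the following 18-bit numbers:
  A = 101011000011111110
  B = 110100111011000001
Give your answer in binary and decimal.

Apply | to each column (1 where either bit is 1):
  101011000011111110
| 110100111011000001
--------------------
  111111111011111111

Answer: 111111111011111111 (261887)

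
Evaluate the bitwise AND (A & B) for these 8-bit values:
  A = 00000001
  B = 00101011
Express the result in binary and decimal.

Apply & to each column (1 only where both bits are 1):
  00000001
& 00101011
----------
  00000001

Answer: 00000001 (1)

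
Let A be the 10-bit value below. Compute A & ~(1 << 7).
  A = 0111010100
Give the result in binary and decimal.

Mask = ~(1 << 7) = 1101111111
Bit 7 of A is 1, so AND-ing with the mask clears it to 0.
  0111010100
& 1101111111
------------
  0101010100

Answer: 0101010100 (340)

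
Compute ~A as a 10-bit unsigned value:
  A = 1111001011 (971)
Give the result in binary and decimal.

Flip each bit (0->1, 1->0):
  1111001011
  0000110100

Answer: 0000110100 (52)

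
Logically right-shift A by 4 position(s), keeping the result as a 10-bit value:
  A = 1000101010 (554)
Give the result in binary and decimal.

Logical shift right by 4: drop the bottom 4 bit(s), prepend 4 zero(s) on the left.
  1000101010  ->  keep [100010], discard [1010], prepend 0000
= 0000100010

Answer: 0000100010 (34)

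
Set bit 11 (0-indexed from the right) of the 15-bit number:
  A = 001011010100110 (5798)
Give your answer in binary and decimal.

Mask = 1 << 11 = 000100000000000
Bit 11 of A is 0, so OR-ing with the mask flips it to 1.
  001011010100110
| 000100000000000
-----------------
  001111010100110

Answer: 001111010100110 (7846)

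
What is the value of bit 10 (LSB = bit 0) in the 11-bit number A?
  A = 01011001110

Bit 10 is the 11th from the right.
  01011001110
  ^
That bit is 0.

Answer: 0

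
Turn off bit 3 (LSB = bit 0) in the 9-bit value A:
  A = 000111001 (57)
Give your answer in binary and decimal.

Mask = ~(1 << 3) = 111110111
Bit 3 of A is 1, so AND-ing with the mask clears it to 0.
  000111001
& 111110111
-----------
  000110001

Answer: 000110001 (49)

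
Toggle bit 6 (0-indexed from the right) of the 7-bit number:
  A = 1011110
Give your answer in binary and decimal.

Mask = 1 << 6 = 1000000
Bit 6 of A is 1; XOR with the mask flips it to 0.
  1011110
^ 1000000
---------
  0011110

Answer: 0011110 (30)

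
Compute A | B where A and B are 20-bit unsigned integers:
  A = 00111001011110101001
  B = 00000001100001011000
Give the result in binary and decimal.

Apply | to each column (1 where either bit is 1):
  00111001011110101001
| 00000001100001011000
----------------------
  00111001111111111001

Answer: 00111001111111111001 (237561)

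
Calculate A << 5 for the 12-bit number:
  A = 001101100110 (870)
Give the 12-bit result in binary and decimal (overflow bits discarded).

Shift left by 5: drop the top 5 bit(s), append 5 zero(s) on the right.
  001101100110  ->  discard [00110], keep [1100110], append 00000
= 110011000000

Answer: 110011000000 (3264)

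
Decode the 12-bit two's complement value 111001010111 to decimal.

MSB is 1, so the value is negative. Find the magnitude:
1. Invert bits:  000110101000
2. Add 1:        000110101001  = 425
3. Apply sign:   -425

Answer: -425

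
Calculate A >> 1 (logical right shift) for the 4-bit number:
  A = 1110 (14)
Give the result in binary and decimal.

Logical shift right by 1: drop the bottom 1 bit(s), prepend 1 zero(s) on the left.
  1110  ->  keep [111], discard [0], prepend 0
= 0111

Answer: 0111 (7)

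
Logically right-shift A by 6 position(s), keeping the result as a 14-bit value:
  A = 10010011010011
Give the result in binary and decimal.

Logical shift right by 6: drop the bottom 6 bit(s), prepend 6 zero(s) on the left.
  10010011010011  ->  keep [10010011], discard [010011], prepend 000000
= 00000010010011

Answer: 00000010010011 (147)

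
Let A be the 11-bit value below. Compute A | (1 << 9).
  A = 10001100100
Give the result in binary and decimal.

Mask = 1 << 9 = 01000000000
Bit 9 of A is 0, so OR-ing with the mask flips it to 1.
  10001100100
| 01000000000
-------------
  11001100100

Answer: 11001100100 (1636)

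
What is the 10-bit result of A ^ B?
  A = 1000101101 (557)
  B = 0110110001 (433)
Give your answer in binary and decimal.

Apply ^ to each column (1 where bits differ):
  1000101101
^ 0110110001
------------
  1110011100

Answer: 1110011100 (924)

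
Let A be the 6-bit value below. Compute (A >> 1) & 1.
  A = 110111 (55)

Bit 1 is the 2nd from the right.
  110111
      ^
That bit is 1.

Answer: 1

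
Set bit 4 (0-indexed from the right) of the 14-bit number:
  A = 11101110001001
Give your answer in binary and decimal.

Mask = 1 << 4 = 00000000010000
Bit 4 of A is 0, so OR-ing with the mask flips it to 1.
  11101110001001
| 00000000010000
----------------
  11101110011001

Answer: 11101110011001 (15257)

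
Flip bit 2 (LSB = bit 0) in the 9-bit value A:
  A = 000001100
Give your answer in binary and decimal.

Mask = 1 << 2 = 000000100
Bit 2 of A is 1; XOR with the mask flips it to 0.
  000001100
^ 000000100
-----------
  000001000

Answer: 000001000 (8)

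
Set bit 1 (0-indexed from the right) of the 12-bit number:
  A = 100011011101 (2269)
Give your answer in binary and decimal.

Mask = 1 << 1 = 000000000010
Bit 1 of A is 0, so OR-ing with the mask flips it to 1.
  100011011101
| 000000000010
--------------
  100011011111

Answer: 100011011111 (2271)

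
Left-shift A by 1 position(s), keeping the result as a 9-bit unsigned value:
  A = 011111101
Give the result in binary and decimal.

Shift left by 1: drop the top 1 bit(s), append 1 zero(s) on the right.
  011111101  ->  discard [0], keep [11111101], append 0
= 111111010

Answer: 111111010 (506)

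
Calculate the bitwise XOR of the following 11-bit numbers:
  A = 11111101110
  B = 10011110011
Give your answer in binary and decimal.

Apply ^ to each column (1 where bits differ):
  11111101110
^ 10011110011
-------------
  01100011101

Answer: 01100011101 (797)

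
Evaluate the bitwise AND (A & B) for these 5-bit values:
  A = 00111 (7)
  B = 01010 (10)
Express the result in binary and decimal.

Apply & to each column (1 only where both bits are 1):
  00111
& 01010
-------
  00010

Answer: 00010 (2)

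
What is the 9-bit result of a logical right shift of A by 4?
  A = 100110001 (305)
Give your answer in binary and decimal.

Logical shift right by 4: drop the bottom 4 bit(s), prepend 4 zero(s) on the left.
  100110001  ->  keep [10011], discard [0001], prepend 0000
= 000010011

Answer: 000010011 (19)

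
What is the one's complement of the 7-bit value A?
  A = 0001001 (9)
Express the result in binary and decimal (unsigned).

Flip each bit (0->1, 1->0):
  0001001
  1110110

Answer: 1110110 (118)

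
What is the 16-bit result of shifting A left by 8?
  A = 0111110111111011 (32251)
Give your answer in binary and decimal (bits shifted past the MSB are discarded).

Shift left by 8: drop the top 8 bit(s), append 8 zero(s) on the right.
  0111110111111011  ->  discard [01111101], keep [11111011], append 00000000
= 1111101100000000

Answer: 1111101100000000 (64256)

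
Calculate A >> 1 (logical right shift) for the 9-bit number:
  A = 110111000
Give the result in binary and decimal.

Logical shift right by 1: drop the bottom 1 bit(s), prepend 1 zero(s) on the left.
  110111000  ->  keep [11011100], discard [0], prepend 0
= 011011100

Answer: 011011100 (220)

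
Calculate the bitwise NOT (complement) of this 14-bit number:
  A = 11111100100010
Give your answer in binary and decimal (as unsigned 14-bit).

Flip each bit (0->1, 1->0):
  11111100100010
  00000011011101

Answer: 00000011011101 (221)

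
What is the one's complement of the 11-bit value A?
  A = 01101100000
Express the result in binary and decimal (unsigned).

Flip each bit (0->1, 1->0):
  01101100000
  10010011111

Answer: 10010011111 (1183)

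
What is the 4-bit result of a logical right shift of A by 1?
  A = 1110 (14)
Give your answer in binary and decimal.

Logical shift right by 1: drop the bottom 1 bit(s), prepend 1 zero(s) on the left.
  1110  ->  keep [111], discard [0], prepend 0
= 0111

Answer: 0111 (7)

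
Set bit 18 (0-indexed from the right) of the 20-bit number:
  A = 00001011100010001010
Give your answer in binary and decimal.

Mask = 1 << 18 = 01000000000000000000
Bit 18 of A is 0, so OR-ing with the mask flips it to 1.
  00001011100010001010
| 01000000000000000000
----------------------
  01001011100010001010

Answer: 01001011100010001010 (309386)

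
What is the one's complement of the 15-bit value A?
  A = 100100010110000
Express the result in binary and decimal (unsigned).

Flip each bit (0->1, 1->0):
  100100010110000
  011011101001111

Answer: 011011101001111 (14159)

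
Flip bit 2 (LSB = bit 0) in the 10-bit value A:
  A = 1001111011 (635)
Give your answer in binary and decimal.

Mask = 1 << 2 = 0000000100
Bit 2 of A is 0; XOR with the mask flips it to 1.
  1001111011
^ 0000000100
------------
  1001111111

Answer: 1001111111 (639)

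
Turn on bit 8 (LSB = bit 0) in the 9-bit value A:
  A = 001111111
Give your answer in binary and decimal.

Mask = 1 << 8 = 100000000
Bit 8 of A is 0, so OR-ing with the mask flips it to 1.
  001111111
| 100000000
-----------
  101111111

Answer: 101111111 (383)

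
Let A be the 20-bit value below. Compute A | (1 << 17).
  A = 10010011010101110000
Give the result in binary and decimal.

Mask = 1 << 17 = 00100000000000000000
Bit 17 of A is 0, so OR-ing with the mask flips it to 1.
  10010011010101110000
| 00100000000000000000
----------------------
  10110011010101110000

Answer: 10110011010101110000 (734576)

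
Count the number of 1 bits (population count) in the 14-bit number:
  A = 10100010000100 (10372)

10100010000100
1-bits at positions (from bit 0 = LSB): 2, 7, 11, 13
Count = 4

Answer: 4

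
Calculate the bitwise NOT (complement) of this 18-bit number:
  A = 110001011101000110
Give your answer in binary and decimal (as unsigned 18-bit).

Flip each bit (0->1, 1->0):
  110001011101000110
  001110100010111001

Answer: 001110100010111001 (59577)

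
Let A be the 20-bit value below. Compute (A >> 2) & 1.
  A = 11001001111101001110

Bit 2 is the 3rd from the right.
  11001001111101001110
                   ^
That bit is 1.

Answer: 1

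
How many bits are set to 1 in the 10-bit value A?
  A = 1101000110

1101000110
1-bits at positions (from bit 0 = LSB): 1, 2, 6, 8, 9
Count = 5

Answer: 5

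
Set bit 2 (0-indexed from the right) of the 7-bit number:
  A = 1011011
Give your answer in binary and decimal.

Mask = 1 << 2 = 0000100
Bit 2 of A is 0, so OR-ing with the mask flips it to 1.
  1011011
| 0000100
---------
  1011111

Answer: 1011111 (95)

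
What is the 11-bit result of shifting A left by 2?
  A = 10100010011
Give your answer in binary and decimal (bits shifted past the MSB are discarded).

Shift left by 2: drop the top 2 bit(s), append 2 zero(s) on the right.
  10100010011  ->  discard [10], keep [100010011], append 00
= 10001001100

Answer: 10001001100 (1100)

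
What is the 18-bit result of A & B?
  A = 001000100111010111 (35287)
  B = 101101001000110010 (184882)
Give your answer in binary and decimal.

Apply & to each column (1 only where both bits are 1):
  001000100111010111
& 101101001000110010
--------------------
  001000000000010010

Answer: 001000000000010010 (32786)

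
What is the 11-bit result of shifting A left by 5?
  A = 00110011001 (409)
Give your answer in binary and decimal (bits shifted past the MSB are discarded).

Shift left by 5: drop the top 5 bit(s), append 5 zero(s) on the right.
  00110011001  ->  discard [00110], keep [011001], append 00000
= 01100100000

Answer: 01100100000 (800)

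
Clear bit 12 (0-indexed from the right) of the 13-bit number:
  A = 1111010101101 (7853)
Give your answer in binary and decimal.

Mask = ~(1 << 12) = 0111111111111
Bit 12 of A is 1, so AND-ing with the mask clears it to 0.
  1111010101101
& 0111111111111
---------------
  0111010101101

Answer: 0111010101101 (3757)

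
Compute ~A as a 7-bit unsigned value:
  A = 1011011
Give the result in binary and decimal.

Flip each bit (0->1, 1->0):
  1011011
  0100100

Answer: 0100100 (36)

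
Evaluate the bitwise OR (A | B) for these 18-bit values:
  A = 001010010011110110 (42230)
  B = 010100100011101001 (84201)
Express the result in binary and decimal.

Apply | to each column (1 where either bit is 1):
  001010010011110110
| 010100100011101001
--------------------
  011110110011111111

Answer: 011110110011111111 (126207)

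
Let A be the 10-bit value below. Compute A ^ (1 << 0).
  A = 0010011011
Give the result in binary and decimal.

Mask = 1 << 0 = 0000000001
Bit 0 of A is 1; XOR with the mask flips it to 0.
  0010011011
^ 0000000001
------------
  0010011010

Answer: 0010011010 (154)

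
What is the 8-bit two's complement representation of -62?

1. Binary of +62:  00111110
2. Invert bits:     11000001
3. Add 1:           11000010

Answer: 11000010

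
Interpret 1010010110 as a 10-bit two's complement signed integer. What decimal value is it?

MSB is 1, so the value is negative. Find the magnitude:
1. Invert bits:  0101101001
2. Add 1:        0101101010  = 362
3. Apply sign:   -362

Answer: -362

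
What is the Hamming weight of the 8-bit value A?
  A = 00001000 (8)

00001000
1-bits at positions (from bit 0 = LSB): 3
Count = 1

Answer: 1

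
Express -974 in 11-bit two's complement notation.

1. Binary of +974:  01111001110
2. Invert bits:     10000110001
3. Add 1:           10000110010

Answer: 10000110010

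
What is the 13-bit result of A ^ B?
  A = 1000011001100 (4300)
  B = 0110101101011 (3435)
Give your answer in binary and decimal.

Apply ^ to each column (1 where bits differ):
  1000011001100
^ 0110101101011
---------------
  1110110100111

Answer: 1110110100111 (7591)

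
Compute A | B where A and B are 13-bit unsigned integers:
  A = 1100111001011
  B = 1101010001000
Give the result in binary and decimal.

Apply | to each column (1 where either bit is 1):
  1100111001011
| 1101010001000
---------------
  1101111001011

Answer: 1101111001011 (7115)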